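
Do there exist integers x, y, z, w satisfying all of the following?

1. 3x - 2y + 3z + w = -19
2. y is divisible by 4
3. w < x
Yes

Take x = 0, y = 0, z = -6, w = -1. Substituting into each constraint:
  (1) 3(0) - 2(0) + 3(-6) + (-1) = -19 ✓
  (2) 0 = 4 × 0, remainder 0 ✓
  (3) -1 < 0 ✓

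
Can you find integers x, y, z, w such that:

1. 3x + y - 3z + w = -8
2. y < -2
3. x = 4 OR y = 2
Yes

Take x = 4, y = -20, z = 0, w = 0. Substituting into each constraint:
  (1) 3(4) + (-20) - 3(0) + 0 = -8 ✓
  (2) -20 < -2 ✓
  (3) x = 4, target 4 ✓ (first branch holds)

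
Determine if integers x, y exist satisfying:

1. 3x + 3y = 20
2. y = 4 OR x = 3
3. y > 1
No

Even the single constraint (3x + 3y = 20) is infeasible over the integers.

  - 3x + 3y = 20: every term on the left is divisible by 3, so the LHS ≡ 0 (mod 3), but the RHS 20 is not — no integer solution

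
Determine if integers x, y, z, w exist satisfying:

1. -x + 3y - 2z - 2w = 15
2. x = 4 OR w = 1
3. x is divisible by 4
Yes

Take x = 0, y = -1, z = -10, w = 1. Substituting into each constraint:
  (1) 0 + 3(-1) - 2(-10) - 2(1) = 15 ✓
  (2) w = 1, target 1 ✓ (second branch holds)
  (3) 0 = 4 × 0, remainder 0 ✓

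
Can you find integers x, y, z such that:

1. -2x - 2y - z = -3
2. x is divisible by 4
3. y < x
Yes

Take x = 0, y = -1, z = 5. Substituting into each constraint:
  (1) -2(0) - 2(-1) + (-5) = -3 ✓
  (2) 0 = 4 × 0, remainder 0 ✓
  (3) -1 < 0 ✓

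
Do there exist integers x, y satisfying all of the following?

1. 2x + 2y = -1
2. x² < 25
No

Even the single constraint (2x + 2y = -1) is infeasible over the integers.

  - 2x + 2y = -1: every term on the left is divisible by 2, so the LHS ≡ 0 (mod 2), but the RHS -1 is not — no integer solution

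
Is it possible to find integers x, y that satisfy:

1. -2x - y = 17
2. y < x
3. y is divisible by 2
No

A contradictory subset is {-2x - y = 17, y is divisible by 2}. No integer assignment can satisfy these jointly:

  - -2x - y = 17: is a linear equation tying the variables together
  - y is divisible by 2: restricts y to multiples of 2

Modular obstruction: writing y = 2y', every remaining term of the linear equation is divisible by 2, so the left side is ≡ 0 (mod 2); but the right side 17 ≡ 1 (mod 2). No integers can satisfy it.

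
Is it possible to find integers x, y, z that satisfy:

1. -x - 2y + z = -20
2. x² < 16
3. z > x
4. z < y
Yes

Take x = -2, y = 11, z = 0. Substituting into each constraint:
  (1) 2 - 2(11) + 0 = -20 ✓
  (2) x² = (-2)² = 4, and 4 < 16 ✓
  (3) 0 > -2 ✓
  (4) 0 < 11 ✓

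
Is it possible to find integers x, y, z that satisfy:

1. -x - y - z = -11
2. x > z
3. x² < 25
Yes

Take x = 0, y = 12, z = -1. Substituting into each constraint:
  (1) 0 + (-12) + 1 = -11 ✓
  (2) 0 > -1 ✓
  (3) x² = (0)² = 0, and 0 < 25 ✓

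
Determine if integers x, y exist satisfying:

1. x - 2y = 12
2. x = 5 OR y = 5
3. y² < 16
No

The full constraint system is jointly infeasible over the integers. Each constraint and what it forces:

  - x - 2y = 12: is a linear equation tying the variables together
  - x = 5 OR y = 5: forces a choice: either x = 5 or y = 5
  - y² < 16: restricts y to |y| ≤ 3

Split on the disjunction (x = 5 OR y = 5):
  • If x = 5: with x = 5, every remaining term of the linear equation is divisible by 2, so the left side is ≡ 0 (mod 2); but the right side 7 ≡ 1 (mod 2). No integers can satisfy it.
  • If y = 5: this contradicts y² < 16, which requires |y| ≤ 3.
Both branches are infeasible, so the system has no integer solution.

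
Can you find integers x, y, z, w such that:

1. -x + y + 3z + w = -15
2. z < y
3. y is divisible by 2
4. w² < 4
Yes

Take x = 12, y = 0, z = -1, w = 0. Substituting into each constraint:
  (1) (-12) + 0 + 3(-1) + 0 = -15 ✓
  (2) -1 < 0 ✓
  (3) 0 = 2 × 0, remainder 0 ✓
  (4) w² = (0)² = 0, and 0 < 4 ✓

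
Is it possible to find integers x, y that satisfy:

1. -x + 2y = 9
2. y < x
Yes

Take x = 11, y = 10. Substituting into each constraint:
  (1) (-11) + 2(10) = 9 ✓
  (2) 10 < 11 ✓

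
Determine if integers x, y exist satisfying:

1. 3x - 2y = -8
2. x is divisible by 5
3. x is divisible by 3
Yes

Take x = 0, y = 4. Substituting into each constraint:
  (1) 3(0) - 2(4) = -8 ✓
  (2) 0 = 5 × 0, remainder 0 ✓
  (3) 0 = 3 × 0, remainder 0 ✓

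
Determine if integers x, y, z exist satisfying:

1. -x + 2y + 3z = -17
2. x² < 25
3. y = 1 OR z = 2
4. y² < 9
Yes

Take x = -2, y = 1, z = -7. Substituting into each constraint:
  (1) 2 + 2(1) + 3(-7) = -17 ✓
  (2) x² = (-2)² = 4, and 4 < 25 ✓
  (3) y = 1, target 1 ✓ (first branch holds)
  (4) y² = (1)² = 1, and 1 < 9 ✓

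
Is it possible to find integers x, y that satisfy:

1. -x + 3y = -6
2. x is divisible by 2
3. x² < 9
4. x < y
No

A contradictory subset is {-x + 3y = -6, x² < 9, x < y}. No integer assignment can satisfy these jointly:

  - -x + 3y = -6: is a linear equation tying the variables together
  - x² < 9: restricts x to |x| ≤ 2
  - x < y: bounds one variable relative to another variable

Propagating the comparison: y > x and x ≥ -2 give y ≥ -1. Range argument: with x ∈ [-2, 2], y ∈ [-1, ∞], the left side of the equation is at least -5, but the right side is -6 < -5. No integer solution exists.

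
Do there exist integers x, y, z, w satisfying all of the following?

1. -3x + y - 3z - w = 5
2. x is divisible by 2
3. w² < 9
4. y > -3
Yes

Take x = 0, y = 5, z = 0, w = 0. Substituting into each constraint:
  (1) -3(0) + 5 - 3(0) + 0 = 5 ✓
  (2) 0 = 2 × 0, remainder 0 ✓
  (3) w² = (0)² = 0, and 0 < 9 ✓
  (4) 5 > -3 ✓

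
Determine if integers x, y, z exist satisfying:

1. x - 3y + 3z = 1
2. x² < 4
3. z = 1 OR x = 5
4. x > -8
Yes

Take x = 1, y = 1, z = 1. Substituting into each constraint:
  (1) 1 - 3(1) + 3(1) = 1 ✓
  (2) x² = (1)² = 1, and 1 < 4 ✓
  (3) z = 1, target 1 ✓ (first branch holds)
  (4) 1 > -8 ✓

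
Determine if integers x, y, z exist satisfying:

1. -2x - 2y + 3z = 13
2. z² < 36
Yes

Take x = -5, y = 0, z = 1. Substituting into each constraint:
  (1) -2(-5) - 2(0) + 3(1) = 13 ✓
  (2) z² = (1)² = 1, and 1 < 36 ✓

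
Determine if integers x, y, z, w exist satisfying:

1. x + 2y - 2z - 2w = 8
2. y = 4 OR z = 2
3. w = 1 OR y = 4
Yes

Take x = 0, y = 4, z = 0, w = 0. Substituting into each constraint:
  (1) 0 + 2(4) - 2(0) - 2(0) = 8 ✓
  (2) y = 4, target 4 ✓ (first branch holds)
  (3) y = 4, target 4 ✓ (second branch holds)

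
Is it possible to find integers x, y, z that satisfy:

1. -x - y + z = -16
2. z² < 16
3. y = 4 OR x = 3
Yes

Take x = 3, y = 12, z = -1. Substituting into each constraint:
  (1) (-3) + (-12) + (-1) = -16 ✓
  (2) z² = (-1)² = 1, and 1 < 16 ✓
  (3) x = 3, target 3 ✓ (second branch holds)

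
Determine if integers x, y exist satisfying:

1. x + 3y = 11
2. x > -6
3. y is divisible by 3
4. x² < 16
Yes

Take x = 2, y = 3. Substituting into each constraint:
  (1) 2 + 3(3) = 11 ✓
  (2) 2 > -6 ✓
  (3) 3 = 3 × 1, remainder 0 ✓
  (4) x² = (2)² = 4, and 4 < 16 ✓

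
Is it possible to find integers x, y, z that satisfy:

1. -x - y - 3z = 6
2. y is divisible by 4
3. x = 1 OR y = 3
Yes

Take x = 1, y = 8, z = -5. Substituting into each constraint:
  (1) (-1) + (-8) - 3(-5) = 6 ✓
  (2) 8 = 4 × 2, remainder 0 ✓
  (3) x = 1, target 1 ✓ (first branch holds)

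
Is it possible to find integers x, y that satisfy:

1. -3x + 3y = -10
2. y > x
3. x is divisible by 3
No

Even the single constraint (-3x + 3y = -10) is infeasible over the integers.

  - -3x + 3y = -10: every term on the left is divisible by 3, so the LHS ≡ 0 (mod 3), but the RHS -10 is not — no integer solution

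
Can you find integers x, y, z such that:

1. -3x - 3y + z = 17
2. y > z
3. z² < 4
Yes

Take x = -6, y = 0, z = -1. Substituting into each constraint:
  (1) -3(-6) - 3(0) + (-1) = 17 ✓
  (2) 0 > -1 ✓
  (3) z² = (-1)² = 1, and 1 < 4 ✓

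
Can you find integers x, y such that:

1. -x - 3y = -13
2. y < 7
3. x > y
Yes

Take x = 4, y = 3. Substituting into each constraint:
  (1) (-4) - 3(3) = -13 ✓
  (2) 3 < 7 ✓
  (3) 4 > 3 ✓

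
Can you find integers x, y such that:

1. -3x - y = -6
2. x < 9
Yes

Take x = 0, y = 6. Substituting into each constraint:
  (1) -3(0) + (-6) = -6 ✓
  (2) 0 < 9 ✓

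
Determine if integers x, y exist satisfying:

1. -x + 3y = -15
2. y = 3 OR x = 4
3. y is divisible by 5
No

The full constraint system is jointly infeasible over the integers. Each constraint and what it forces:

  - -x + 3y = -15: is a linear equation tying the variables together
  - y = 3 OR x = 4: forces a choice: either y = 3 or x = 4
  - y is divisible by 5: restricts y to multiples of 5

Split on the disjunction (y = 3 OR x = 4):
  • If y = 3: this contradicts the divisibility constraint — 3 is not a multiple of 5.
  • If x = 4: with x = 4, writing y = 5y', every remaining term of the linear equation is divisible by 15, so the left side is ≡ 0 (mod 15); but the right side -11 ≡ 4 (mod 15). No integers can satisfy it.
Both branches are infeasible, so the system has no integer solution.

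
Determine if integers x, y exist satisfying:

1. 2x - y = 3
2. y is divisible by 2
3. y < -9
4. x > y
No

A contradictory subset is {2x - y = 3, y is divisible by 2}. No integer assignment can satisfy these jointly:

  - 2x - y = 3: is a linear equation tying the variables together
  - y is divisible by 2: restricts y to multiples of 2

Modular obstruction: writing y = 2y', every remaining term of the linear equation is divisible by 2, so the left side is ≡ 0 (mod 2); but the right side 3 ≡ 1 (mod 2). No integers can satisfy it.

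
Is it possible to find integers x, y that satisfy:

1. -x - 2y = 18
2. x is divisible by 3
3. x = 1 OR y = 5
No

The full constraint system is jointly infeasible over the integers. Each constraint and what it forces:

  - -x - 2y = 18: is a linear equation tying the variables together
  - x is divisible by 3: restricts x to multiples of 3
  - x = 1 OR y = 5: forces a choice: either x = 1 or y = 5

Split on the disjunction (x = 1 OR y = 5):
  • If x = 1: this contradicts the divisibility constraint — 1 is not a multiple of 3.
  • If y = 5: with y = 5, writing x = 3x', every remaining term of the linear equation is divisible by 3, so the left side is ≡ 0 (mod 3); but the right side 28 ≡ 1 (mod 3). No integers can satisfy it.
Both branches are infeasible, so the system has no integer solution.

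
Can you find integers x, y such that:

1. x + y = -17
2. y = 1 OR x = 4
Yes

Take x = -18, y = 1. Substituting into each constraint:
  (1) (-18) + 1 = -17 ✓
  (2) y = 1, target 1 ✓ (first branch holds)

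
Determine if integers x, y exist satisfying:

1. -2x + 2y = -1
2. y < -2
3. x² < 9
No

Even the single constraint (-2x + 2y = -1) is infeasible over the integers.

  - -2x + 2y = -1: every term on the left is divisible by 2, so the LHS ≡ 0 (mod 2), but the RHS -1 is not — no integer solution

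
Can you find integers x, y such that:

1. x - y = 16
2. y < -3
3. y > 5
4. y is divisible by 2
No

A contradictory subset is {y < -3, y > 5}. No integer assignment can satisfy these jointly:

  - y < -3: bounds one variable relative to a constant
  - y > 5: bounds one variable relative to a constant

Direct contradiction: the bounds on y require y ≥ 6 and y ≤ -4 simultaneously, which is empty.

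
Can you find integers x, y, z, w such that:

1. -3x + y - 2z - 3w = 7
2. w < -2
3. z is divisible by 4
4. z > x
Yes

Take x = -1, y = -5, z = 0, w = -3. Substituting into each constraint:
  (1) -3(-1) + (-5) - 2(0) - 3(-3) = 7 ✓
  (2) -3 < -2 ✓
  (3) 0 = 4 × 0, remainder 0 ✓
  (4) 0 > -1 ✓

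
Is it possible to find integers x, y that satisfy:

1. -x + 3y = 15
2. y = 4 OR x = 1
Yes

Take x = -3, y = 4. Substituting into each constraint:
  (1) 3 + 3(4) = 15 ✓
  (2) y = 4, target 4 ✓ (first branch holds)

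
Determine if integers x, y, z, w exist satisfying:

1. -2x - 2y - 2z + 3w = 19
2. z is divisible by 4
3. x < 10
Yes

Take x = 0, y = -8, z = 0, w = 1. Substituting into each constraint:
  (1) -2(0) - 2(-8) - 2(0) + 3(1) = 19 ✓
  (2) 0 = 4 × 0, remainder 0 ✓
  (3) 0 < 10 ✓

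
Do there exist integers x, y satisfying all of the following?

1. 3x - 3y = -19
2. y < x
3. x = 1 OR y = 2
No

Even the single constraint (3x - 3y = -19) is infeasible over the integers.

  - 3x - 3y = -19: every term on the left is divisible by 3, so the LHS ≡ 0 (mod 3), but the RHS -19 is not — no integer solution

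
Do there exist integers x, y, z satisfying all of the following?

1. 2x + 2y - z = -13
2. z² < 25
Yes

Take x = -6, y = 0, z = 1. Substituting into each constraint:
  (1) 2(-6) + 2(0) + (-1) = -13 ✓
  (2) z² = (1)² = 1, and 1 < 25 ✓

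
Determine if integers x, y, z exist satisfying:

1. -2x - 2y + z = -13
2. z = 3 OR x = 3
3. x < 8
Yes

Take x = 0, y = 8, z = 3. Substituting into each constraint:
  (1) -2(0) - 2(8) + 3 = -13 ✓
  (2) z = 3, target 3 ✓ (first branch holds)
  (3) 0 < 8 ✓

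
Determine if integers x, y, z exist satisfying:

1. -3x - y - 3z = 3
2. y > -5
Yes

Take x = 0, y = 0, z = -1. Substituting into each constraint:
  (1) -3(0) + 0 - 3(-1) = 3 ✓
  (2) 0 > -5 ✓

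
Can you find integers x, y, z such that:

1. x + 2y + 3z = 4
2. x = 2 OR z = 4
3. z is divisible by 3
Yes

Take x = 2, y = -8, z = 6. Substituting into each constraint:
  (1) 2 + 2(-8) + 3(6) = 4 ✓
  (2) x = 2, target 2 ✓ (first branch holds)
  (3) 6 = 3 × 2, remainder 0 ✓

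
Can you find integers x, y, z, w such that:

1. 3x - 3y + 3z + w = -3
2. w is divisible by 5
Yes

Take x = -1, y = 0, z = 0, w = 0. Substituting into each constraint:
  (1) 3(-1) - 3(0) + 3(0) + 0 = -3 ✓
  (2) 0 = 5 × 0, remainder 0 ✓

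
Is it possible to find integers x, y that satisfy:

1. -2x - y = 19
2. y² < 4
Yes

Take x = -9, y = -1. Substituting into each constraint:
  (1) -2(-9) + 1 = 19 ✓
  (2) y² = (-1)² = 1, and 1 < 4 ✓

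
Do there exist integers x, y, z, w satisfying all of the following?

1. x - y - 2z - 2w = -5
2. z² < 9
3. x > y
Yes

Take x = 0, y = -1, z = 0, w = 3. Substituting into each constraint:
  (1) 0 + 1 - 2(0) - 2(3) = -5 ✓
  (2) z² = (0)² = 0, and 0 < 9 ✓
  (3) 0 > -1 ✓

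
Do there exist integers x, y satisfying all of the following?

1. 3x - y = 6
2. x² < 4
Yes

Take x = 0, y = -6. Substituting into each constraint:
  (1) 3(0) + 6 = 6 ✓
  (2) x² = (0)² = 0, and 0 < 4 ✓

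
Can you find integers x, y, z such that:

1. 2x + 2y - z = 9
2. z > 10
Yes

Take x = 10, y = 0, z = 11. Substituting into each constraint:
  (1) 2(10) + 2(0) + (-11) = 9 ✓
  (2) 11 > 10 ✓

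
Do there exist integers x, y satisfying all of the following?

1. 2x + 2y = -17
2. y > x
No

Even the single constraint (2x + 2y = -17) is infeasible over the integers.

  - 2x + 2y = -17: every term on the left is divisible by 2, so the LHS ≡ 0 (mod 2), but the RHS -17 is not — no integer solution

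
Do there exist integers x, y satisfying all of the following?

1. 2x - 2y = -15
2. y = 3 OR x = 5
No

Even the single constraint (2x - 2y = -15) is infeasible over the integers.

  - 2x - 2y = -15: every term on the left is divisible by 2, so the LHS ≡ 0 (mod 2), but the RHS -15 is not — no integer solution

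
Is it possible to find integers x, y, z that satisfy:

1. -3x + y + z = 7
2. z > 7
Yes

Take x = 1, y = 0, z = 10. Substituting into each constraint:
  (1) -3(1) + 0 + 10 = 7 ✓
  (2) 10 > 7 ✓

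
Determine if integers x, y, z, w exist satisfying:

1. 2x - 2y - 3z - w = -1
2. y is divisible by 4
Yes

Take x = 0, y = 0, z = 0, w = 1. Substituting into each constraint:
  (1) 2(0) - 2(0) - 3(0) + (-1) = -1 ✓
  (2) 0 = 4 × 0, remainder 0 ✓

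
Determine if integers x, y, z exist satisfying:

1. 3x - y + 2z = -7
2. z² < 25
Yes

Take x = -2, y = 1, z = 0. Substituting into each constraint:
  (1) 3(-2) + (-1) + 2(0) = -7 ✓
  (2) z² = (0)² = 0, and 0 < 25 ✓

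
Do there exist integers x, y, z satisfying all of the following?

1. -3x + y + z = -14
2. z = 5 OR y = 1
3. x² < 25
Yes

Take x = -1, y = -22, z = 5. Substituting into each constraint:
  (1) -3(-1) + (-22) + 5 = -14 ✓
  (2) z = 5, target 5 ✓ (first branch holds)
  (3) x² = (-1)² = 1, and 1 < 25 ✓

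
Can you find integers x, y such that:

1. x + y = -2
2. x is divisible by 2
Yes

Take x = 0, y = -2. Substituting into each constraint:
  (1) 0 + (-2) = -2 ✓
  (2) 0 = 2 × 0, remainder 0 ✓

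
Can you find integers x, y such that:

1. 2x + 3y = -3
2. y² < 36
Yes

Take x = 0, y = -1. Substituting into each constraint:
  (1) 2(0) + 3(-1) = -3 ✓
  (2) y² = (-1)² = 1, and 1 < 36 ✓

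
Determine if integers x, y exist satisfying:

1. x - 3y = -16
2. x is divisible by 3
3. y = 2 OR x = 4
No

A contradictory subset is {x - 3y = -16, x is divisible by 3}. No integer assignment can satisfy these jointly:

  - x - 3y = -16: is a linear equation tying the variables together
  - x is divisible by 3: restricts x to multiples of 3

Modular obstruction: writing x = 3x', every remaining term of the linear equation is divisible by 3, so the left side is ≡ 0 (mod 3); but the right side -16 ≡ 2 (mod 3). No integers can satisfy it.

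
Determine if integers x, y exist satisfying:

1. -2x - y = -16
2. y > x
Yes

Take x = 5, y = 6. Substituting into each constraint:
  (1) -2(5) + (-6) = -16 ✓
  (2) 6 > 5 ✓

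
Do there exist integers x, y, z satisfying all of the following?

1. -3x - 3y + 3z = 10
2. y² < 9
No

Even the single constraint (-3x - 3y + 3z = 10) is infeasible over the integers.

  - -3x - 3y + 3z = 10: every term on the left is divisible by 3, so the LHS ≡ 0 (mod 3), but the RHS 10 is not — no integer solution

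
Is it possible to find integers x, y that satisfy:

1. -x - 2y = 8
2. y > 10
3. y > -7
Yes

Take x = -30, y = 11. Substituting into each constraint:
  (1) 30 - 2(11) = 8 ✓
  (2) 11 > 10 ✓
  (3) 11 > -7 ✓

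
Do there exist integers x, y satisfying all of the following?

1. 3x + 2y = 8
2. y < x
Yes

Take x = 2, y = 1. Substituting into each constraint:
  (1) 3(2) + 2(1) = 8 ✓
  (2) 1 < 2 ✓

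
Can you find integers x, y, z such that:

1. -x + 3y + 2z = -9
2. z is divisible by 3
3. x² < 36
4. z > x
Yes

Take x = -3, y = -4, z = 0. Substituting into each constraint:
  (1) 3 + 3(-4) + 2(0) = -9 ✓
  (2) 0 = 3 × 0, remainder 0 ✓
  (3) x² = (-3)² = 9, and 9 < 36 ✓
  (4) 0 > -3 ✓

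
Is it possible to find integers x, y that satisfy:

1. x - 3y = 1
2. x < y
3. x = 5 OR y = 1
No

The full constraint system is jointly infeasible over the integers. Each constraint and what it forces:

  - x - 3y = 1: is a linear equation tying the variables together
  - x < y: bounds one variable relative to another variable
  - x = 5 OR y = 1: forces a choice: either x = 5 or y = 1

Split on the disjunction (x = 5 OR y = 1):
  • If x = 5: with x = 5, every remaining term of the linear equation is divisible by 3, so the left side is ≡ 0 (mod 3); but the right side -4 ≡ 2 (mod 3). No integers can satisfy it.
  • If y = 1: the equation forces x = 4, giving (y, x) = (1, 4), which violates y > x.
Both branches are infeasible, so the system has no integer solution.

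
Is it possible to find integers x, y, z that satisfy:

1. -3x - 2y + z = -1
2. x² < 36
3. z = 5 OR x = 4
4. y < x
Yes

Take x = 4, y = 3, z = 17. Substituting into each constraint:
  (1) -3(4) - 2(3) + 17 = -1 ✓
  (2) x² = (4)² = 16, and 16 < 36 ✓
  (3) x = 4, target 4 ✓ (second branch holds)
  (4) 3 < 4 ✓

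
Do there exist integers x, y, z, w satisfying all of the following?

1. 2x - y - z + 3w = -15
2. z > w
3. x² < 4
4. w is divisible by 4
Yes

Take x = 1, y = 15, z = 2, w = 0. Substituting into each constraint:
  (1) 2(1) + (-15) + (-2) + 3(0) = -15 ✓
  (2) 2 > 0 ✓
  (3) x² = (1)² = 1, and 1 < 4 ✓
  (4) 0 = 4 × 0, remainder 0 ✓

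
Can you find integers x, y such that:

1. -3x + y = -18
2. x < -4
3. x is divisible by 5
Yes

Take x = -5, y = -33. Substituting into each constraint:
  (1) -3(-5) + (-33) = -18 ✓
  (2) -5 < -4 ✓
  (3) -5 = 5 × -1, remainder 0 ✓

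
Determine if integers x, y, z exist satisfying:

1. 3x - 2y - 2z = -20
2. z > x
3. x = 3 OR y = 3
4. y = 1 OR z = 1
Yes

Take x = -4, y = 3, z = 1. Substituting into each constraint:
  (1) 3(-4) - 2(3) - 2(1) = -20 ✓
  (2) 1 > -4 ✓
  (3) y = 3, target 3 ✓ (second branch holds)
  (4) z = 1, target 1 ✓ (second branch holds)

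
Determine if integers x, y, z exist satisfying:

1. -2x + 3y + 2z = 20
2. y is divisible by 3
Yes

Take x = 0, y = 0, z = 10. Substituting into each constraint:
  (1) -2(0) + 3(0) + 2(10) = 20 ✓
  (2) 0 = 3 × 0, remainder 0 ✓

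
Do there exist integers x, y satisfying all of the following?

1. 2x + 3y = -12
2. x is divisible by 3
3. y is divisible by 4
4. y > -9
Yes

Take x = -6, y = 0. Substituting into each constraint:
  (1) 2(-6) + 3(0) = -12 ✓
  (2) -6 = 3 × -2, remainder 0 ✓
  (3) 0 = 4 × 0, remainder 0 ✓
  (4) 0 > -9 ✓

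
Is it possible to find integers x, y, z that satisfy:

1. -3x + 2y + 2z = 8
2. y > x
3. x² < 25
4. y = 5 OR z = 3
Yes

Take x = 4, y = 5, z = 5. Substituting into each constraint:
  (1) -3(4) + 2(5) + 2(5) = 8 ✓
  (2) 5 > 4 ✓
  (3) x² = (4)² = 16, and 16 < 25 ✓
  (4) y = 5, target 5 ✓ (first branch holds)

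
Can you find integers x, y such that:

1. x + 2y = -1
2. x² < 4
Yes

Take x = -1, y = 0. Substituting into each constraint:
  (1) (-1) + 2(0) = -1 ✓
  (2) x² = (-1)² = 1, and 1 < 4 ✓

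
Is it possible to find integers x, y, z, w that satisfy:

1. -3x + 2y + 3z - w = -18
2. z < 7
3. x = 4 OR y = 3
Yes

Take x = 0, y = 3, z = 0, w = 24. Substituting into each constraint:
  (1) -3(0) + 2(3) + 3(0) + (-24) = -18 ✓
  (2) 0 < 7 ✓
  (3) y = 3, target 3 ✓ (second branch holds)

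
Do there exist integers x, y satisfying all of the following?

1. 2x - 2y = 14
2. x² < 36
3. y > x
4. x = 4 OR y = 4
No

A contradictory subset is {2x - 2y = 14, y > x}. No integer assignment can satisfy these jointly:

  - 2x - 2y = 14: is a linear equation tying the variables together
  - y > x: bounds one variable relative to another variable

From the equation, x − y = 7, i.e. y − x = -7; but y > x requires y − x ≥ 1. Contradiction.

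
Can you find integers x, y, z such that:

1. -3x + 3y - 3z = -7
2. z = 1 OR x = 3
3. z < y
No

Even the single constraint (-3x + 3y - 3z = -7) is infeasible over the integers.

  - -3x + 3y - 3z = -7: every term on the left is divisible by 3, so the LHS ≡ 0 (mod 3), but the RHS -7 is not — no integer solution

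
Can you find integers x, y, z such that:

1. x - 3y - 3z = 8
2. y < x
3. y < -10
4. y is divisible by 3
Yes

Take x = 2, y = -12, z = 10. Substituting into each constraint:
  (1) 2 - 3(-12) - 3(10) = 8 ✓
  (2) -12 < 2 ✓
  (3) -12 < -10 ✓
  (4) -12 = 3 × -4, remainder 0 ✓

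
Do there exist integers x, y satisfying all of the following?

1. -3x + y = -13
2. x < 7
Yes

Take x = 5, y = 2. Substituting into each constraint:
  (1) -3(5) + 2 = -13 ✓
  (2) 5 < 7 ✓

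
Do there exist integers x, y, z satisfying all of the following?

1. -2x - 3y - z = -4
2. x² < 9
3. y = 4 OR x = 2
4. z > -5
Yes

Take x = -2, y = 4, z = -4. Substituting into each constraint:
  (1) -2(-2) - 3(4) + 4 = -4 ✓
  (2) x² = (-2)² = 4, and 4 < 9 ✓
  (3) y = 4, target 4 ✓ (first branch holds)
  (4) -4 > -5 ✓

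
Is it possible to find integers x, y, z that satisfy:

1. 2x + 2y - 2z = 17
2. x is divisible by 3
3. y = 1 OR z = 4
No

Even the single constraint (2x + 2y - 2z = 17) is infeasible over the integers.

  - 2x + 2y - 2z = 17: every term on the left is divisible by 2, so the LHS ≡ 0 (mod 2), but the RHS 17 is not — no integer solution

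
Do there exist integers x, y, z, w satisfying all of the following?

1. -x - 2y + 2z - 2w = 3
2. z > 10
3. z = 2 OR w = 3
Yes

Take x = 13, y = 0, z = 11, w = 3. Substituting into each constraint:
  (1) (-13) - 2(0) + 2(11) - 2(3) = 3 ✓
  (2) 11 > 10 ✓
  (3) w = 3, target 3 ✓ (second branch holds)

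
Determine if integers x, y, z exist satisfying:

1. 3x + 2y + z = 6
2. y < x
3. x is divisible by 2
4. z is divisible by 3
Yes

Take x = -2, y = -3, z = 18. Substituting into each constraint:
  (1) 3(-2) + 2(-3) + 18 = 6 ✓
  (2) -3 < -2 ✓
  (3) -2 = 2 × -1, remainder 0 ✓
  (4) 18 = 3 × 6, remainder 0 ✓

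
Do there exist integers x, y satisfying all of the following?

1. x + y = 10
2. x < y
Yes

Take x = 0, y = 10. Substituting into each constraint:
  (1) 0 + 10 = 10 ✓
  (2) 0 < 10 ✓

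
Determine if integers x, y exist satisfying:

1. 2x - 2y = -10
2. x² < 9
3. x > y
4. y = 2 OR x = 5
No

A contradictory subset is {2x - 2y = -10, x > y}. No integer assignment can satisfy these jointly:

  - 2x - 2y = -10: is a linear equation tying the variables together
  - x > y: bounds one variable relative to another variable

From the equation, x − y = -5, i.e. x − y = -5; but x > y requires x − y ≥ 1. Contradiction.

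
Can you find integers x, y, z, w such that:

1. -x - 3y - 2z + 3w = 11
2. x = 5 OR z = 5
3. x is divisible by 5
Yes

Take x = 5, y = 0, z = -8, w = 0. Substituting into each constraint:
  (1) (-5) - 3(0) - 2(-8) + 3(0) = 11 ✓
  (2) x = 5, target 5 ✓ (first branch holds)
  (3) 5 = 5 × 1, remainder 0 ✓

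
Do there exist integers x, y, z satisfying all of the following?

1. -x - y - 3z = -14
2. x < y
Yes

Take x = -1, y = 0, z = 5. Substituting into each constraint:
  (1) 1 + 0 - 3(5) = -14 ✓
  (2) -1 < 0 ✓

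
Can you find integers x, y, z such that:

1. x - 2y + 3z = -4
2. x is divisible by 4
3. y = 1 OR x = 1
Yes

Take x = 4, y = 1, z = -2. Substituting into each constraint:
  (1) 4 - 2(1) + 3(-2) = -4 ✓
  (2) 4 = 4 × 1, remainder 0 ✓
  (3) y = 1, target 1 ✓ (first branch holds)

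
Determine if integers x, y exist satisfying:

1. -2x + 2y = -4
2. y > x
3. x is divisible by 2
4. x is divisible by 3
No

A contradictory subset is {-2x + 2y = -4, y > x}. No integer assignment can satisfy these jointly:

  - -2x + 2y = -4: is a linear equation tying the variables together
  - y > x: bounds one variable relative to another variable

From the equation, x − y = 2, i.e. y − x = -2; but y > x requires y − x ≥ 1. Contradiction.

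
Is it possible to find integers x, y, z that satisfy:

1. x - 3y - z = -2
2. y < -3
Yes

Take x = -14, y = -4, z = 0. Substituting into each constraint:
  (1) (-14) - 3(-4) + 0 = -2 ✓
  (2) -4 < -3 ✓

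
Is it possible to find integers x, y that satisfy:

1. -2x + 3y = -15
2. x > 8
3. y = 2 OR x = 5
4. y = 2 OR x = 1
No

A contradictory subset is {-2x + 3y = -15, x > 8, y = 2 OR x = 1}. No integer assignment can satisfy these jointly:

  - -2x + 3y = -15: is a linear equation tying the variables together
  - x > 8: bounds one variable relative to a constant
  - y = 2 OR x = 1: forces a choice: either y = 2 or x = 1

Split on the disjunction (y = 2 OR x = 1):
  • If y = 2: with y = 2, every remaining term of the linear equation is divisible by 2, so the left side is ≡ 0 (mod 2); but the right side -21 ≡ 1 (mod 2). No integers can satisfy it.
  • If x = 1: this contradicts the bound x ≥ 9.
Both branches are infeasible, so the system has no integer solution.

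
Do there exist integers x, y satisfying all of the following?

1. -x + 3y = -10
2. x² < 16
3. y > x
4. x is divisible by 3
No

A contradictory subset is {-x + 3y = -10, x is divisible by 3}. No integer assignment can satisfy these jointly:

  - -x + 3y = -10: is a linear equation tying the variables together
  - x is divisible by 3: restricts x to multiples of 3

Modular obstruction: writing x = 3x', every remaining term of the linear equation is divisible by 3, so the left side is ≡ 0 (mod 3); but the right side -10 ≡ 2 (mod 3). No integers can satisfy it.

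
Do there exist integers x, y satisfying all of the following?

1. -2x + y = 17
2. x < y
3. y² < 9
Yes

Take x = -9, y = -1. Substituting into each constraint:
  (1) -2(-9) + (-1) = 17 ✓
  (2) -9 < -1 ✓
  (3) y² = (-1)² = 1, and 1 < 9 ✓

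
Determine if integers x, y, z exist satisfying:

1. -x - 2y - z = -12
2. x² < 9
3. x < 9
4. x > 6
No

A contradictory subset is {x² < 9, x > 6}. No integer assignment can satisfy these jointly:

  - x² < 9: restricts x to |x| ≤ 2
  - x > 6: bounds one variable relative to a constant

Direct contradiction: the bounds on x require x ≥ 7 and x ≤ 2 simultaneously, which is empty.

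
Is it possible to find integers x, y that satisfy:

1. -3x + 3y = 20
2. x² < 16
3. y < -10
No

Even the single constraint (-3x + 3y = 20) is infeasible over the integers.

  - -3x + 3y = 20: every term on the left is divisible by 3, so the LHS ≡ 0 (mod 3), but the RHS 20 is not — no integer solution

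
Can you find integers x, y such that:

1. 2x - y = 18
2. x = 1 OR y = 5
Yes

Take x = 1, y = -16. Substituting into each constraint:
  (1) 2(1) + 16 = 18 ✓
  (2) x = 1, target 1 ✓ (first branch holds)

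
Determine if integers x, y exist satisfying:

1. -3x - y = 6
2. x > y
Yes

Take x = -1, y = -3. Substituting into each constraint:
  (1) -3(-1) + 3 = 6 ✓
  (2) -1 > -3 ✓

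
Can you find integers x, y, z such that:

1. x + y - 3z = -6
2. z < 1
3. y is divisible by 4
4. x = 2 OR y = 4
Yes

Take x = -10, y = 4, z = 0. Substituting into each constraint:
  (1) (-10) + 4 - 3(0) = -6 ✓
  (2) 0 < 1 ✓
  (3) 4 = 4 × 1, remainder 0 ✓
  (4) y = 4, target 4 ✓ (second branch holds)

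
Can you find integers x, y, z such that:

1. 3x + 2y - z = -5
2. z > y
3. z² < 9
Yes

Take x = -1, y = -1, z = 0. Substituting into each constraint:
  (1) 3(-1) + 2(-1) + 0 = -5 ✓
  (2) 0 > -1 ✓
  (3) z² = (0)² = 0, and 0 < 9 ✓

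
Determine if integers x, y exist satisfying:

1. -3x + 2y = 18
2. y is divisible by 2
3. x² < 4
No

The full constraint system is jointly infeasible over the integers. Each constraint and what it forces:

  - -3x + 2y = 18: is a linear equation tying the variables together
  - y is divisible by 2: restricts y to multiples of 2
  - x² < 4: restricts x to |x| ≤ 1

The bounds confine x to {-1, 0, 1}. For each value, substitute into the equation:
  • x = -1: the equation gives 2y = 15, so y would not be an integer.
  • x = 0: the equation forces y = 9, but 2 does not divide 9.
  • x = 1: the equation gives 2y = 21, so y would not be an integer.
Every case fails, so no integer solution exists.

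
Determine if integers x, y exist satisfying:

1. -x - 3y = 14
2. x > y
Yes

Take x = -2, y = -4. Substituting into each constraint:
  (1) 2 - 3(-4) = 14 ✓
  (2) -2 > -4 ✓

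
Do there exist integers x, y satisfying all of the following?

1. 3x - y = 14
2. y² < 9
Yes

Take x = 4, y = -2. Substituting into each constraint:
  (1) 3(4) + 2 = 14 ✓
  (2) y² = (-2)² = 4, and 4 < 9 ✓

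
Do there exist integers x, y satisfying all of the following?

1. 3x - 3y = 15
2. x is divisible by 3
Yes

Take x = 0, y = -5. Substituting into each constraint:
  (1) 3(0) - 3(-5) = 15 ✓
  (2) 0 = 3 × 0, remainder 0 ✓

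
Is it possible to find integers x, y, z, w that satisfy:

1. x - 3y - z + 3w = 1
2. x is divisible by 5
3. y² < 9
Yes

Take x = 0, y = 0, z = -1, w = 0. Substituting into each constraint:
  (1) 0 - 3(0) + 1 + 3(0) = 1 ✓
  (2) 0 = 5 × 0, remainder 0 ✓
  (3) y² = (0)² = 0, and 0 < 9 ✓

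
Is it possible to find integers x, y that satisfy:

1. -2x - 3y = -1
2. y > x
Yes

Take x = -1, y = 1. Substituting into each constraint:
  (1) -2(-1) - 3(1) = -1 ✓
  (2) 1 > -1 ✓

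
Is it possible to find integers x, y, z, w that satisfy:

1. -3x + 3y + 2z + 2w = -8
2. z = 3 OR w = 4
Yes

Take x = 0, y = -6, z = 3, w = 2. Substituting into each constraint:
  (1) -3(0) + 3(-6) + 2(3) + 2(2) = -8 ✓
  (2) z = 3, target 3 ✓ (first branch holds)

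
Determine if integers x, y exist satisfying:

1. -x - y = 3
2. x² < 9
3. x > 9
No

A contradictory subset is {x² < 9, x > 9}. No integer assignment can satisfy these jointly:

  - x² < 9: restricts x to |x| ≤ 2
  - x > 9: bounds one variable relative to a constant

Direct contradiction: the bounds on x require x ≥ 10 and x ≤ 2 simultaneously, which is empty.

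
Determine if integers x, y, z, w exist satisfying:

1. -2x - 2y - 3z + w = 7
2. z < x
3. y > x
Yes

Take x = 0, y = 1, z = -1, w = 6. Substituting into each constraint:
  (1) -2(0) - 2(1) - 3(-1) + 6 = 7 ✓
  (2) -1 < 0 ✓
  (3) 1 > 0 ✓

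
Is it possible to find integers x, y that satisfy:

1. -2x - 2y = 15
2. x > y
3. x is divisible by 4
No

Even the single constraint (-2x - 2y = 15) is infeasible over the integers.

  - -2x - 2y = 15: every term on the left is divisible by 2, so the LHS ≡ 0 (mod 2), but the RHS 15 is not — no integer solution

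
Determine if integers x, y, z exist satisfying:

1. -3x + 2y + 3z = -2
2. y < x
Yes

Take x = 0, y = -1, z = 0. Substituting into each constraint:
  (1) -3(0) + 2(-1) + 3(0) = -2 ✓
  (2) -1 < 0 ✓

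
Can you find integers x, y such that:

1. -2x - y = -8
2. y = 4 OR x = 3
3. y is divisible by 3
No

The full constraint system is jointly infeasible over the integers. Each constraint and what it forces:

  - -2x - y = -8: is a linear equation tying the variables together
  - y = 4 OR x = 3: forces a choice: either y = 4 or x = 3
  - y is divisible by 3: restricts y to multiples of 3

Split on the disjunction (y = 4 OR x = 3):
  • If y = 4: this contradicts the divisibility constraint — 4 is not a multiple of 3.
  • If x = 3: with x = 3, writing y = 3y', every remaining term of the linear equation is divisible by 3, so the left side is ≡ 0 (mod 3); but the right side -2 ≡ 1 (mod 3). No integers can satisfy it.
Both branches are infeasible, so the system has no integer solution.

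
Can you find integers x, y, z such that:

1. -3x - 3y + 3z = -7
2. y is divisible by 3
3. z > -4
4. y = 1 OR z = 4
No

Even the single constraint (-3x - 3y + 3z = -7) is infeasible over the integers.

  - -3x - 3y + 3z = -7: every term on the left is divisible by 3, so the LHS ≡ 0 (mod 3), but the RHS -7 is not — no integer solution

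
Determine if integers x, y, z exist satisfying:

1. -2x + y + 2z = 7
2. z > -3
Yes

Take x = 0, y = 1, z = 3. Substituting into each constraint:
  (1) -2(0) + 1 + 2(3) = 7 ✓
  (2) 3 > -3 ✓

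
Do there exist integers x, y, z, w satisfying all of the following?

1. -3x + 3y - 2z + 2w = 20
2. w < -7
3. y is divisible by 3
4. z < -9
Yes

Take x = -4, y = 0, z = -12, w = -8. Substituting into each constraint:
  (1) -3(-4) + 3(0) - 2(-12) + 2(-8) = 20 ✓
  (2) -8 < -7 ✓
  (3) 0 = 3 × 0, remainder 0 ✓
  (4) -12 < -9 ✓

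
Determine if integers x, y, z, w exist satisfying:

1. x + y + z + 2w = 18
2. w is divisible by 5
Yes

Take x = 18, y = 0, z = 0, w = 0. Substituting into each constraint:
  (1) 18 + 0 + 0 + 2(0) = 18 ✓
  (2) 0 = 5 × 0, remainder 0 ✓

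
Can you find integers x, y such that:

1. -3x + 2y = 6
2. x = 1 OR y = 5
No

The full constraint system is jointly infeasible over the integers. Each constraint and what it forces:

  - -3x + 2y = 6: is a linear equation tying the variables together
  - x = 1 OR y = 5: forces a choice: either x = 1 or y = 5

Split on the disjunction (x = 1 OR y = 5):
  • If x = 1: with x = 1, every remaining term of the linear equation is divisible by 2, so the left side is ≡ 0 (mod 2); but the right side 9 ≡ 1 (mod 2). No integers can satisfy it.
  • If y = 5: with y = 5, every remaining term of the linear equation is divisible by 3, so the left side is ≡ 0 (mod 3); but the right side -4 ≡ 2 (mod 3). No integers can satisfy it.
Both branches are infeasible, so the system has no integer solution.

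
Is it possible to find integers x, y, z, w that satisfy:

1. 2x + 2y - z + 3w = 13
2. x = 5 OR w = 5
Yes

Take x = 0, y = -1, z = 0, w = 5. Substituting into each constraint:
  (1) 2(0) + 2(-1) + 0 + 3(5) = 13 ✓
  (2) w = 5, target 5 ✓ (second branch holds)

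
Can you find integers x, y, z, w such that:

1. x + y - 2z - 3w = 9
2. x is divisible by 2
Yes

Take x = 0, y = 0, z = 0, w = -3. Substituting into each constraint:
  (1) 0 + 0 - 2(0) - 3(-3) = 9 ✓
  (2) 0 = 2 × 0, remainder 0 ✓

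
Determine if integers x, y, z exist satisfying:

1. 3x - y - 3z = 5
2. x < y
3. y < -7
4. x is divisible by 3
Yes

Take x = -9, y = -8, z = -8. Substituting into each constraint:
  (1) 3(-9) + 8 - 3(-8) = 5 ✓
  (2) -9 < -8 ✓
  (3) -8 < -7 ✓
  (4) -9 = 3 × -3, remainder 0 ✓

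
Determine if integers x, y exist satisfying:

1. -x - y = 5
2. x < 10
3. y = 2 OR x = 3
Yes

Take x = -7, y = 2. Substituting into each constraint:
  (1) 7 + (-2) = 5 ✓
  (2) -7 < 10 ✓
  (3) y = 2, target 2 ✓ (first branch holds)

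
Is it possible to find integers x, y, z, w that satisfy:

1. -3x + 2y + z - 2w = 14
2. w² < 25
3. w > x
Yes

Take x = 0, y = 8, z = 0, w = 1. Substituting into each constraint:
  (1) -3(0) + 2(8) + 0 - 2(1) = 14 ✓
  (2) w² = (1)² = 1, and 1 < 25 ✓
  (3) 1 > 0 ✓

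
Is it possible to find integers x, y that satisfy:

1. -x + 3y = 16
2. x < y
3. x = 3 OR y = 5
Yes

Take x = -1, y = 5. Substituting into each constraint:
  (1) 1 + 3(5) = 16 ✓
  (2) -1 < 5 ✓
  (3) y = 5, target 5 ✓ (second branch holds)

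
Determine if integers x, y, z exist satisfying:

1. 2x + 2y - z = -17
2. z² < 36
Yes

Take x = 0, y = -9, z = -1. Substituting into each constraint:
  (1) 2(0) + 2(-9) + 1 = -17 ✓
  (2) z² = (-1)² = 1, and 1 < 36 ✓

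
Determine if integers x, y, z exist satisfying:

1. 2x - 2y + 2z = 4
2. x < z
Yes

Take x = -1, y = -3, z = 0. Substituting into each constraint:
  (1) 2(-1) - 2(-3) + 2(0) = 4 ✓
  (2) -1 < 0 ✓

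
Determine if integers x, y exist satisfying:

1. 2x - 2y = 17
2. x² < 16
No

Even the single constraint (2x - 2y = 17) is infeasible over the integers.

  - 2x - 2y = 17: every term on the left is divisible by 2, so the LHS ≡ 0 (mod 2), but the RHS 17 is not — no integer solution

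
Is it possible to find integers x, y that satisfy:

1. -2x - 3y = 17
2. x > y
Yes

Take x = -1, y = -5. Substituting into each constraint:
  (1) -2(-1) - 3(-5) = 17 ✓
  (2) -1 > -5 ✓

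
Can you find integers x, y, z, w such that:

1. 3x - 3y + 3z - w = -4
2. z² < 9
Yes

Take x = 0, y = 1, z = 0, w = 1. Substituting into each constraint:
  (1) 3(0) - 3(1) + 3(0) + (-1) = -4 ✓
  (2) z² = (0)² = 0, and 0 < 9 ✓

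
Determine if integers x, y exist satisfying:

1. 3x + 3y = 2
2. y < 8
No

Even the single constraint (3x + 3y = 2) is infeasible over the integers.

  - 3x + 3y = 2: every term on the left is divisible by 3, so the LHS ≡ 0 (mod 3), but the RHS 2 is not — no integer solution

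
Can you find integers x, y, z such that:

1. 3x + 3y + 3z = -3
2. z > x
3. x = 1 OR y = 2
Yes

Take x = -2, y = 2, z = -1. Substituting into each constraint:
  (1) 3(-2) + 3(2) + 3(-1) = -3 ✓
  (2) -1 > -2 ✓
  (3) y = 2, target 2 ✓ (second branch holds)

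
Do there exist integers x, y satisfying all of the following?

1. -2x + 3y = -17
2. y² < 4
Yes

Take x = 7, y = -1. Substituting into each constraint:
  (1) -2(7) + 3(-1) = -17 ✓
  (2) y² = (-1)² = 1, and 1 < 4 ✓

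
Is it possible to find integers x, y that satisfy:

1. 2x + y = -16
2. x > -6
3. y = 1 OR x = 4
Yes

Take x = 4, y = -24. Substituting into each constraint:
  (1) 2(4) + (-24) = -16 ✓
  (2) 4 > -6 ✓
  (3) x = 4, target 4 ✓ (second branch holds)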